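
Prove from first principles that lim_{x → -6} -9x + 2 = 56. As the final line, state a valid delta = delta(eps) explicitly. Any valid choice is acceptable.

Fix eps > 0. We need delta > 0 so that 0 < |x + 6| < delta implies |(-9x + 2) − 56| < eps.
|(-9x + 2) − 56| = |-9x - 54| = 9|x + 6|.
So 9|x + 6| < eps exactly when |x + 6| < eps/9.
Take delta = eps/9. If 0 < |x + 6| < delta then |(-9x + 2) − 56| = 9|x + 6| < 9·(eps/9) = eps.

delta = eps/9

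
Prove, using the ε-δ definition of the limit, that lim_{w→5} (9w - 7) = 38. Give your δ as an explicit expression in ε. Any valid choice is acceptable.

Suppose ε > 0. We need δ > 0 so that 0 < |w − 5| < δ implies |(9w - 7) − 38| < ε.
Since (9w - 7) − 38 = 9(w − 5), we have |(9w - 7) − 38| = 9|w − 5|.
So 9|w − 5| < ε exactly when |w − 5| < ε/9.
Take δ = ε/9. If 0 < |w − 5| < δ then |(9w - 7) − 38| = 9|w − 5| < 9·(ε/9) = ε.

δ = ε/9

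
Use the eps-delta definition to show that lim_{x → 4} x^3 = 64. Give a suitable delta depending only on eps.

delta = min(2, eps/76)

Suppose eps > 0. We seek delta > 0 with 0 < |x − 4| < delta ⇒ |x^3 − 64| < eps.
Factor: x^3 − 64 = (x − 4)(x^2 + 4x + 16), so |x^3 − 64| = |x − 4|·|x^2 + 4x + 16|.
Restrict delta ≤ 2. Then |x − 4| < 2 gives |x| < 6, so by the triangle inequality |x^2 + 4x + 16| ≤ 6^2 + 4·6 + 16 = 76.
Hence |x^3 − 64| ≤ 76|x − 4|, which is < eps once |x − 4| < eps/76.
Take delta = min(2, eps/76). If 0 < |x − 4| < delta then both bounds hold and |x^3 − 64| ≤ 76|x − 4| < 76·(eps/76) = eps.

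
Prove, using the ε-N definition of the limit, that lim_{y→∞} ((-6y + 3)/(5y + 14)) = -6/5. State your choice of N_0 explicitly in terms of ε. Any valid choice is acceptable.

N_0 = (99/25)/ε

Let ε > 0. We seek N_0 > 0 such that y > N_0 implies |(-6y + 3)/(5y + 14) + 6/5| < ε.
(-6y + 3)/(5y + 14) + 6/5 = (5(-6y + 3) − (-6)(5y + 14)) / (5(5y + 14)) = 99/(5(5y + 14)).
For y > 0 we have 5y + 14 > 5y, so |(-6y + 3)/(5y + 14) + 6/5| = 99/(5(5y + 14)) < 99/(5·5y) = (99/25)/y.
Thus |(-6y + 3)/(5y + 14) + 6/5| < ε whenever y > (99/25)/ε.
Take N_0 = (99/25)/ε. If y > N_0 then |(-6y + 3)/(5y + 14) + 6/5| < (99/25)/y < ε.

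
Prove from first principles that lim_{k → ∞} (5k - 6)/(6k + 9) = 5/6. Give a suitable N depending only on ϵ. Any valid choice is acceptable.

Suppose ϵ > 0. For k ≥ 1, |(5k - 6)/(6k + 9) − (5/6)| = |-81|/(6(6k + 9)) = 81/(6(6k + 9)).
Since 6k + 9 ≥ 6k for k ≥ 1, this is ≤ 81/(6·6k) = (9/4)/k.
So |(5k - 6)/(6k + 9) − (5/6)| < ϵ whenever k > (9/4)/ϵ.
Take N = (9/4)/ϵ. If k > N then |(5k - 6)/(6k + 9) − (5/6)| ≤ (9/4)/k < ϵ.

N = (9/4)/ϵ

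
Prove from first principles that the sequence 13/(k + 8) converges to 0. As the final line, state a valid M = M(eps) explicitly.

Let eps > 0. For k ≥ 1, |13/(k + 8) − 0| = 13/(k + 8) ≤ 13/k.
We need 13/k < eps, i.e. k > 13/eps.
Take M = 13/eps. If k > M then |13/(k + 8)| ≤ 13/k < eps.

M = 13/eps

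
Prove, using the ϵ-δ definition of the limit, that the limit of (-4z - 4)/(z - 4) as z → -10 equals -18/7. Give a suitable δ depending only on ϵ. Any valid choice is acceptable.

Let ϵ > 0. We want δ > 0 with 0 < |z + 10| < δ ⇒ |(-4z - 4)/(z - 4) + 18/7| < ϵ.
Combining over a common denominator, (-4z - 4)/(z - 4) + 18/7 = [(-4z - 4)·(-14) − 36·(z - 4)] / [(-14)·(z - 4)] = 20(z + 10) / ((-14)(z - 4)).
So |(-4z - 4)/(z - 4) + 18/7| = 20|z + 10| / (14·|z − 4|).
Restrict δ ≤ 7. Then |z + 10| < 7 gives |z − 4| = |(z + 10) + (-14)| ≥ 14 − 7 = 7.
Hence |(-4z - 4)/(z - 4) + 18/7| < 20|z + 10|/(14·7) = (10/49)|z + 10|, which is < ϵ once |z + 10| < (49/10)ϵ.
Take δ = min(7, (49/10)ϵ). Then 0 < |z + 10| < δ forces both bounds, so |(-4z - 4)/(z - 4) + 18/7| < ϵ.

δ = min(7, (49/10)ϵ)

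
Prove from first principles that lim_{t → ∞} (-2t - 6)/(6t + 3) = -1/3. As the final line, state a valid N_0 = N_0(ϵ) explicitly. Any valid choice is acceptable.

N_0 = (5/6)/ϵ

Let ϵ > 0. We seek N_0 > 0 such that t > N_0 implies |(-2t - 6)/(6t + 3) + 1/3| < ϵ.
(-2t - 6)/(6t + 3) + 1/3 = (6(-2t - 6) − (-2)(6t + 3)) / (6(6t + 3)) = -30/(6(6t + 3)).
For t > 0 we have 6t + 3 > 6t, so |(-2t - 6)/(6t + 3) + 1/3| = 30/(6(6t + 3)) < 30/(6·6t) = (5/6)/t.
Thus |(-2t - 6)/(6t + 3) + 1/3| < ϵ whenever t > (5/6)/ϵ.
Take N_0 = (5/6)/ϵ. If t > N_0 then |(-2t - 6)/(6t + 3) + 1/3| < (5/6)/t < ϵ.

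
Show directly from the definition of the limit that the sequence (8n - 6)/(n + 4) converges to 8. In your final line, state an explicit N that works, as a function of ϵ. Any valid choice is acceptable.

N = 38/ϵ

Let ϵ > 0 be given. For n ≥ 1, |(8n - 6)/(n + 4) − 8| = |-38|/((n + 4)) = 38/((n + 4)).
Since n + 4 ≥ n for n ≥ 1, this is ≤ 38/(n) = 38/n.
So |(8n - 6)/(n + 4) − 8| < ϵ whenever n > 38/ϵ.
Take N = 38/ϵ. If n > N then |(8n - 6)/(n + 4) − 8| ≤ 38/n < ϵ.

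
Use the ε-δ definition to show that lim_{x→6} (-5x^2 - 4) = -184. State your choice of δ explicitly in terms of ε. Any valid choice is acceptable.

Let ε > 0. We want δ > 0 such that 0 < |x − 6| < δ implies |(-5x^2 - 4) + 184| < ε.
(-5x^2 - 4) + 184 = -5x^2 + 180 = (x − 6)(-5x - 30).
So |(-5x^2 - 4) + 184| = |x − 6|·|-5x - 30|.
Assume first that |x − 6| < 2, so |x| < 8. Then |-5x - 30| ≤ 5·8 + 30 = 70.
Hence |(-5x^2 - 4) + 184| ≤ 70|x − 6| < ε provided |x − 6| < ε/70.
Choosing δ = min(2, ε/70) ensures both conditions, hence |(-5x^2 - 4) + 184| < ε.

δ = min(2, ε/70)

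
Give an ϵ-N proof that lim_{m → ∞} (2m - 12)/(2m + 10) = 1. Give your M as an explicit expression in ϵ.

Let ϵ > 0. For m ≥ 1, |(2m - 12)/(2m + 10) − 1| = |-44|/(2(2m + 10)) = 44/(2(2m + 10)).
Since 2m + 10 ≥ 2m for m ≥ 1, this is ≤ 44/(2·2m) = 11/m.
So |(2m - 12)/(2m + 10) − 1| < ϵ whenever m > 11/ϵ.
Take M = 11/ϵ. If m > M then |(2m - 12)/(2m + 10) − 1| ≤ 11/m < ϵ.

M = 11/ϵ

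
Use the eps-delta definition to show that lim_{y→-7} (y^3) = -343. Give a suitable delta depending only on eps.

Suppose eps > 0. We seek delta > 0 with 0 < |y + 7| < delta ⇒ |y^3 + 343| < eps.
Factor: y^3 + 343 = (y + 7)(y^2 - 7y + 49), so |y^3 + 343| = |y + 7|·|y^2 - 7y + 49|.
Restrict delta ≤ 1. Then |y + 7| < 1 gives |y| < 8, so by the triangle inequality |y^2 - 7y + 49| ≤ 8^2 + 7·8 + 49 = 169.
Hence |y^3 + 343| ≤ 169|y + 7|, which is < eps once |y + 7| < eps/169.
Take delta = min(1, eps/169). If 0 < |y + 7| < delta then both bounds hold and |y^3 + 343| ≤ 169|y + 7| < 169·(eps/169) = eps.

delta = min(1, eps/169)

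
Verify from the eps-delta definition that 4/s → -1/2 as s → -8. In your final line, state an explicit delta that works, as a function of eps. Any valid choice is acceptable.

delta = min(4, 8eps)

Fix eps > 0. We seek delta > 0 such that 0 < |s + 8| < delta implies |4/s + 1/2| < eps.
|4/s + 1/2| = 4·|-8 − s|/(8·|s|) = 4|s + 8|/(8|s|).
Restrict delta ≤ 4. Then |s + 8| < 4 gives |s| > 4, so 8|s| > 32.
Then |4/s + 1/2| < 4|s + 8|/32, which is < eps when |s + 8| < 8eps.
Take delta = min(4, 8eps). Then 0 < |s + 8| < delta gives both |s + 8| < 4 and |s + 8| < 8eps, so |4/s + 1/2| < eps.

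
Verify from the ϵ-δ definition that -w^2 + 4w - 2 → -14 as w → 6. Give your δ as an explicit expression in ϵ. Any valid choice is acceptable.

Let ϵ > 0 be given. We want δ > 0 such that 0 < |w − 6| < δ implies |(-w^2 + 4w - 2) + 14| < ϵ.
(-w^2 + 4w - 2) + 14 = -w^2 + 4w + 12 = (w − 6)(-w - 2).
So |(-w^2 + 4w - 2) + 14| = |w − 6|·|-w - 2|.
Require δ ≤ 2. Then |w − 6| < 2 gives |w| < 8, and by the triangle inequality |-w - 2| ≤ 8 + 2 = 10.
Hence |(-w^2 + 4w - 2) + 14| ≤ 10|w − 6| < ϵ provided |w − 6| < ϵ/10.
Choosing δ = min(2, ϵ/10) ensures both conditions, hence |(-w^2 + 4w - 2) + 14| < ϵ.

δ = min(2, ϵ/10)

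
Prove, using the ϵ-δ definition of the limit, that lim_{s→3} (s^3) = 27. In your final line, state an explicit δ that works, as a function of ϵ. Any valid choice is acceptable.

Let ϵ > 0. We seek δ > 0 with 0 < |s − 3| < δ ⇒ |s^3 − 27| < ϵ.
Factor: s^3 − 27 = (s − 3)(s^2 + 3s + 9), so |s^3 − 27| = |s − 3|·|s^2 + 3s + 9|.
Impose δ ≤ 2 so that |s| < 5; then |s^2 + 3s + 9| ≤ 49.
Hence |s^3 − 27| ≤ 49|s − 3|, which is < ϵ once |s − 3| < ϵ/49.
Take δ = min(2, ϵ/49). If 0 < |s − 3| < δ then both bounds hold and |s^3 − 27| ≤ 49|s − 3| < 49·(ϵ/49) = ϵ.

δ = min(2, ϵ/49)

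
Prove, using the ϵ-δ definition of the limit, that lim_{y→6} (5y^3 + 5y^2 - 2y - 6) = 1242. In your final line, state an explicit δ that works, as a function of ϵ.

Fix ϵ > 0. We want δ > 0 such that 0 < |y − 6| < δ implies |(5y^3 + 5y^2 - 2y - 6) − 1242| < ϵ.
(5y^3 + 5y^2 - 2y - 6) − 1242 = 5y^3 + 5y^2 - 2y - 1248 = (y − 6)(5y^2 + 35y + 208).
So |(5y^3 + 5y^2 - 2y - 6) − 1242| = |y − 6|·|5y^2 + 35y + 208|.
Require δ ≤ 1. Then |y − 6| < 1 gives |y| < 7, and by the triangle inequality |5y^2 + 35y + 208| ≤ 5·7^2 + 35·7 + 208 = 698.
Hence |(5y^3 + 5y^2 - 2y - 6) − 1242| ≤ 698|y − 6| < ϵ provided |y − 6| < ϵ/698.
Take δ = min(1, ϵ/698). Then 0 < |y − 6| < δ gives both |y − 6| < 1 and |y − 6| < ϵ/698, so |(5y^3 + 5y^2 - 2y - 6) − 1242| < ϵ.

δ = min(1, ϵ/698)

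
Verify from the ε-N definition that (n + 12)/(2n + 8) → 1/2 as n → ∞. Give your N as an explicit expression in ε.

N = 4/ε

Let ε > 0 be given. For n ≥ 1, |(n + 12)/(2n + 8) − (1/2)| = |16|/(2(2n + 8)) = 16/(2(2n + 8)).
Since 2n + 8 ≥ 2n for n ≥ 1, this is ≤ 16/(2·2n) = 4/n.
So |(n + 12)/(2n + 8) − (1/2)| < ε whenever n > 4/ε.
Take N = 4/ε. If n > N then |(n + 12)/(2n + 8) − (1/2)| ≤ 4/n < ε.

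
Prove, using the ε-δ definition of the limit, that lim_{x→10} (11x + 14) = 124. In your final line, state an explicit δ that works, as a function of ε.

Suppose ε > 0. We need δ > 0 so that 0 < |x − 10| < δ implies |(11x + 14) − 124| < ε.
Since (11x + 14) − 124 = 11(x − 10), we have |(11x + 14) − 124| = 11|x − 10|.
So 11|x − 10| < ε exactly when |x − 10| < ε/11.
Take δ = ε/11. If 0 < |x − 10| < δ then |(11x + 14) − 124| = 11|x − 10| < 11·(ε/11) = ε.

δ = ε/11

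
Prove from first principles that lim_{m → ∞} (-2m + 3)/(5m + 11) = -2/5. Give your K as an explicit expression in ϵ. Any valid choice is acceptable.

Let ϵ > 0. For m ≥ 1, |(-2m + 3)/(5m + 11) + 2/5| = |37|/(5(5m + 11)) = 37/(5(5m + 11)).
Since 5m + 11 ≥ 5m for m ≥ 1, this is ≤ 37/(5·5m) = (37/25)/m.
So |(-2m + 3)/(5m + 11) + 2/5| < ϵ whenever m > (37/25)/ϵ.
Take K = (37/25)/ϵ. If m > K then |(-2m + 3)/(5m + 11) + 2/5| ≤ (37/25)/m < ϵ.

K = (37/25)/ϵ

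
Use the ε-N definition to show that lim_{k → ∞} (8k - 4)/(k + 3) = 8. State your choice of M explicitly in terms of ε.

Let ε > 0 be given. For k ≥ 1, |(8k - 4)/(k + 3) − 8| = |-28|/((k + 3)) = 28/((k + 3)).
Since k + 3 ≥ k for k ≥ 1, this is ≤ 28/(k) = 28/k.
So |(8k - 4)/(k + 3) − 8| < ε whenever k > 28/ε.
Take M = 28/ε. If k > M then |(8k - 4)/(k + 3) − 8| ≤ 28/k < ε.

M = 28/ε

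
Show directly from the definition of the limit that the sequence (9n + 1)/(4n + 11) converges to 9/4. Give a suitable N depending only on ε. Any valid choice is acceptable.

N = (95/16)/ε

Let ε > 0 be given. For n ≥ 1, |(9n + 1)/(4n + 11) − (9/4)| = |-95|/(4(4n + 11)) = 95/(4(4n + 11)).
Since 4n + 11 ≥ 4n for n ≥ 1, this is ≤ 95/(4·4n) = (95/16)/n.
So |(9n + 1)/(4n + 11) − (9/4)| < ε whenever n > (95/16)/ε.
Take N = (95/16)/ε. If n > N then |(9n + 1)/(4n + 11) − (9/4)| ≤ (95/16)/n < ε.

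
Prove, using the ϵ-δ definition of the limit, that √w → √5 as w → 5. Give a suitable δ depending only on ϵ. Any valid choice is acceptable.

δ = min(5, √5·ϵ)

Suppose ϵ > 0. We want δ > 0 such that 0 < |w − 5| < δ implies |√w − √5| < ϵ.
Rationalise: √w − √5 = (w − 5)/(√w + √5), so |√w − √5| = |w − 5|/(√w + √5).
Restrict δ ≤ 5 so that |w − 5| < 5 forces w > 0, and then √w + √5 > √5.
Hence |√w − √5| < |w − 5|/√5, which is < ϵ once |w − 5| < √5·ϵ.
Take δ = min(5, √5·ϵ). If 0 < |w − 5| < δ then w > 0 and |√w − √5| < |w − 5|/√5 < ϵ.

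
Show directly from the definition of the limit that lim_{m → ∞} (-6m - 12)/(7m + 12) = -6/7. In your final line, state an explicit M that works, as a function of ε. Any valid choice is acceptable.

M = (12/49)/ε

Let ε > 0. For m ≥ 1, |(-6m - 12)/(7m + 12) + 6/7| = |-12|/(7(7m + 12)) = 12/(7(7m + 12)).
Since 7m + 12 ≥ 7m for m ≥ 1, this is ≤ 12/(7·7m) = (12/49)/m.
So |(-6m - 12)/(7m + 12) + 6/7| < ε whenever m > (12/49)/ε.
Take M = (12/49)/ε. If m > M then |(-6m - 12)/(7m + 12) + 6/7| ≤ (12/49)/m < ε.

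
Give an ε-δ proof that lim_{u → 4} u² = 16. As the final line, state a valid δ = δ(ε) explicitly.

Fix ε > 0. We seek δ > 0 with 0 < |u − 4| < δ ⇒ |u² − 16| < ε.
Factor: u² − 16 = (u − 4)(u + 4), so |u² − 16| = |u − 4|·|u + 4|.
Restrict δ ≤ 1. Then |u − 4| < 1 gives |u| < 5, so by the triangle inequality |u + 4| ≤ 5 + 4 = 9.
Hence |u² − 16| ≤ 9|u − 4|, which is < ε once |u − 4| < ε/9.
Take δ = min(1, ε/9). If 0 < |u − 4| < δ then both bounds hold and |u² − 16| ≤ 9|u − 4| < 9·(ε/9) = ε.

δ = min(1, ε/9)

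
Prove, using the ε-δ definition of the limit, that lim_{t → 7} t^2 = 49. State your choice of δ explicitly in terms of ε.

Suppose ε > 0. We seek δ > 0 with 0 < |t − 7| < δ ⇒ |t^2 − 49| < ε.
Factor: t^2 − 49 = (t − 7)(t + 7), so |t^2 − 49| = |t − 7|·|t + 7|.
Restrict δ ≤ 2. Then |t − 7| < 2 gives |t| < 9, so by the triangle inequality |t + 7| ≤ 9 + 7 = 16.
Hence |t^2 − 49| ≤ 16|t − 7|, which is < ε once |t − 7| < ε/16.
Take δ = min(2, ε/16). If 0 < |t − 7| < δ then both bounds hold and |t^2 − 49| ≤ 16|t − 7| < 16·(ε/16) = ε.

δ = min(2, ε/16)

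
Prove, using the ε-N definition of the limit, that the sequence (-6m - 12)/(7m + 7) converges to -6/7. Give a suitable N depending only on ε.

N = (6/7)/ε

Let ε > 0 be given. For m ≥ 1, |(-6m - 12)/(7m + 7) + 6/7| = |-42|/(7(7m + 7)) = 42/(7(7m + 7)).
Since 7m + 7 ≥ 7m for m ≥ 1, this is ≤ 42/(7·7m) = (6/7)/m.
So |(-6m - 12)/(7m + 7) + 6/7| < ε whenever m > (6/7)/ε.
Take N = (6/7)/ε. If m > N then |(-6m - 12)/(7m + 7) + 6/7| ≤ (6/7)/m < ε.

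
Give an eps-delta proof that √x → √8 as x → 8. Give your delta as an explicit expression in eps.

delta = min(8, √8·eps)

Suppose eps > 0. We want delta > 0 such that 0 < |x − 8| < delta implies |√x − √8| < eps.
Multiplying by the conjugate, |√x − √8| = |x − 8|/(√x + √8).
Restrict delta ≤ 8 so that |x − 8| < 8 forces x > 0, and then √x + √8 > √8.
Hence |√x − √8| < |x − 8|/√8, which is < eps once |x − 8| < √8·eps.
Take delta = min(8, √8·eps). If 0 < |x − 8| < delta then x > 0 and |√x − √8| < |x − 8|/√8 < eps.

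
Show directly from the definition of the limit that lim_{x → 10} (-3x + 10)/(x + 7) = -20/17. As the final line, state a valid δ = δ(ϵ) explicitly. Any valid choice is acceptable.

Let ϵ > 0. We want δ > 0 with 0 < |x − 10| < δ ⇒ |(-3x + 10)/(x + 7) + 20/17| < ϵ.
Combining over a common denominator, (-3x + 10)/(x + 7) + 20/17 = [(-3x + 10)·17 − (-20)·(x + 7)] / [17·(x + 7)] = -31(x − 10) / (17(x + 7)).
So |(-3x + 10)/(x + 7) + 20/17| = 31|x − 10| / (17·|x + 7|).
Restrict δ ≤ 17/2. Then |x − 10| < 17/2 gives |x + 7| = |(x − 10) + 17| ≥ 17 − 17/2 = 17/2.
Hence |(-3x + 10)/(x + 7) + 20/17| < 31|x − 10|/(17·(17/2)) = (62/289)|x − 10|, which is < ϵ once |x − 10| < (289/62)ϵ.
Take δ = min(17/2, (289/62)ϵ). Then 0 < |x − 10| < δ forces both bounds, so |(-3x + 10)/(x + 7) + 20/17| < ϵ.

δ = min(17/2, (289/62)ϵ)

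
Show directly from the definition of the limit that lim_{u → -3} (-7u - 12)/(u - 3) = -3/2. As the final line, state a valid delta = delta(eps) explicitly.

Let eps > 0 be given. We want delta > 0 with 0 < |u + 3| < delta ⇒ |(-7u - 12)/(u - 3) + 3/2| < eps.
Combining over a common denominator, (-7u - 12)/(u - 3) + 3/2 = [(-7u - 12)·(-6) − 9·(u - 3)] / [(-6)·(u - 3)] = 33(u + 3) / ((-6)(u - 3)).
So |(-7u - 12)/(u - 3) + 3/2| = 33|u + 3| / (6·|u − 3|).
Require delta ≤ 3, so |u − 3| ≥ |-6| − |u + 3| > 6 − 3 = 3.
Hence |(-7u - 12)/(u - 3) + 3/2| < 33|u + 3|/(6·3) = (11/6)|u + 3|, which is < eps once |u + 3| < (6/11)eps.
Take delta = min(3, (6/11)eps). Then 0 < |u + 3| < delta forces both bounds, so |(-7u - 12)/(u - 3) + 3/2| < eps.

delta = min(3, (6/11)eps)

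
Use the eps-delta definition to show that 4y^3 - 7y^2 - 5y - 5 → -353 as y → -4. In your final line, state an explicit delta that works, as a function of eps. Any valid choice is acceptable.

delta = min(1, eps/302)

Let eps > 0 be given. We want delta > 0 such that 0 < |y + 4| < delta implies |(4y^3 - 7y^2 - 5y - 5) + 353| < eps.
(4y^3 - 7y^2 - 5y - 5) + 353 = 4y^3 - 7y^2 - 5y + 348 = (y + 4)(4y^2 - 23y + 87).
So |(4y^3 - 7y^2 - 5y - 5) + 353| = |y + 4|·|4y^2 - 23y + 87|.
Require delta ≤ 1. Then |y + 4| < 1 gives |y| < 5, and by the triangle inequality |4y^2 - 23y + 87| ≤ 4·5^2 + 23·5 + 87 = 302.
Hence |(4y^3 - 7y^2 - 5y - 5) + 353| ≤ 302|y + 4| < eps provided |y + 4| < eps/302.
Take delta = min(1, eps/302). Then 0 < |y + 4| < delta gives both |y + 4| < 1 and |y + 4| < eps/302, so |(4y^3 - 7y^2 - 5y - 5) + 353| < eps.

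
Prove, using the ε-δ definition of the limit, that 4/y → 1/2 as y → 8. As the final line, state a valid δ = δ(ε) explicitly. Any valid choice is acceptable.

δ = min(4, 8ε)

Suppose ε > 0. We seek δ > 0 such that 0 < |y − 8| < δ implies |4/y − (1/2)| < ε.
|4/y − (1/2)| = 4·|8 − y|/(8·|y|) = 4|y − 8|/(8|y|).
Require δ ≤ 4 so that |y| > 8 − 4 = 4, hence 8|y| > 32.
Then |4/y − (1/2)| < 4|y − 8|/32, which is < ε when |y − 8| < 8ε.
Take δ = min(4, 8ε). Then 0 < |y − 8| < δ gives both |y − 8| < 4 and |y − 8| < 8ε, so |4/y − (1/2)| < ε.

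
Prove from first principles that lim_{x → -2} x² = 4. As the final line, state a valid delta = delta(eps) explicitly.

delta = min(2, eps/6)

Let eps > 0 be given. We seek delta > 0 with 0 < |x + 2| < delta ⇒ |x² − 4| < eps.
Factor: x² − 4 = (x + 2)(x - 2), so |x² − 4| = |x + 2|·|x - 2|.
Impose delta ≤ 2 so that |x| < 4; then |x - 2| ≤ 6.
Hence |x² − 4| ≤ 6|x + 2|, which is < eps once |x + 2| < eps/6.
Take delta = min(2, eps/6). If 0 < |x + 2| < delta then both bounds hold and |x² − 4| ≤ 6|x + 2| < 6·(eps/6) = eps.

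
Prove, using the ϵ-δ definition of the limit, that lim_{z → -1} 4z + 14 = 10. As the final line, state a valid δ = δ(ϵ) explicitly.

Fix ϵ > 0. We need δ > 0 so that 0 < |z + 1| < δ implies |(4z + 14) − 10| < ϵ.
Since (4z + 14) − 10 = 4(z + 1), we have |(4z + 14) − 10| = 4|z + 1|.
Thus it suffices that |z + 1| < ϵ/4.
Take δ = ϵ/4. If 0 < |z + 1| < δ then |(4z + 14) − 10| = 4|z + 1| < 4·(ϵ/4) = ϵ.

δ = ϵ/4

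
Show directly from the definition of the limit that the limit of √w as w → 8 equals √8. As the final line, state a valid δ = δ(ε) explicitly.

Let ε > 0 be given. We want δ > 0 such that 0 < |w − 8| < δ implies |√w − √8| < ε.
Multiplying by the conjugate, |√w − √8| = |w − 8|/(√w + √8).
Restrict δ ≤ 8 so that |w − 8| < 8 forces w > 0, and then √w + √8 > √8.
Hence |√w − √8| < |w − 8|/√8, which is < ε once |w − 8| < √8·ε.
Take δ = min(8, √8·ε). If 0 < |w − 8| < δ then w > 0 and |√w − √8| < |w − 8|/√8 < ε.

δ = min(8, √8·ε)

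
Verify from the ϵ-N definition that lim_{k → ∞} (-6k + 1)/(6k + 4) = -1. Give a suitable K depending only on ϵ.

K = (5/6)/ϵ

Fix ϵ > 0. For k ≥ 1, |(-6k + 1)/(6k + 4) + 1| = |30|/(6(6k + 4)) = 30/(6(6k + 4)).
Since 6k + 4 ≥ 6k for k ≥ 1, this is ≤ 30/(6·6k) = (5/6)/k.
So |(-6k + 1)/(6k + 4) + 1| < ϵ whenever k > (5/6)/ϵ.
Take K = (5/6)/ϵ. If k > K then |(-6k + 1)/(6k + 4) + 1| ≤ (5/6)/k < ϵ.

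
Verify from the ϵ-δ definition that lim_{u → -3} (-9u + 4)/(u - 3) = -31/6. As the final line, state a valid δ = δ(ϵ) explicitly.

Suppose ϵ > 0. We want δ > 0 with 0 < |u + 3| < δ ⇒ |(-9u + 4)/(u - 3) + 31/6| < ϵ.
Combining over a common denominator, (-9u + 4)/(u - 3) + 31/6 = [(-9u + 4)·(-6) − 31·(u - 3)] / [(-6)·(u - 3)] = 23(u + 3) / ((-6)(u - 3)).
So |(-9u + 4)/(u - 3) + 31/6| = 23|u + 3| / (6·|u − 3|).
Restrict δ ≤ 3. Then |u + 3| < 3 gives |u − 3| = |(u + 3) + (-6)| ≥ 6 − 3 = 3.
Hence |(-9u + 4)/(u - 3) + 31/6| < 23|u + 3|/(6·3) = (23/18)|u + 3|, which is < ϵ once |u + 3| < (18/23)ϵ.
Take δ = min(3, (18/23)ϵ). Then 0 < |u + 3| < δ forces both bounds, so |(-9u + 4)/(u - 3) + 31/6| < ϵ.

δ = min(3, (18/23)ϵ)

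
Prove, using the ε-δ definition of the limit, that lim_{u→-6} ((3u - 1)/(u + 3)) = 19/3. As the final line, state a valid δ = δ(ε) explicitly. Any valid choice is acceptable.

Fix ε > 0. We want δ > 0 with 0 < |u + 6| < δ ⇒ |(3u - 1)/(u + 3) − (19/3)| < ε.
Combining over a common denominator, (3u - 1)/(u + 3) − (19/3) = [(3u - 1)·(-3) − (-19)·(u + 3)] / [(-3)·(u + 3)] = 10(u + 6) / ((-3)(u + 3)).
So |(3u - 1)/(u + 3) − (19/3)| = 10|u + 6| / (3·|u + 3|).
Restrict δ ≤ 3/2. Then |u + 6| < 3/2 gives |u + 3| = |(u + 6) + (-3)| ≥ 3 − 3/2 = 3/2.
Hence |(3u - 1)/(u + 3) − (19/3)| < 10|u + 6|/(3·(3/2)) = (20/9)|u + 6|, which is < ε once |u + 6| < (9/20)ε.
Take δ = min(3/2, (9/20)ε). Then 0 < |u + 6| < δ forces both bounds, so |(3u - 1)/(u + 3) − (19/3)| < ε.

δ = min(3/2, (9/20)ε)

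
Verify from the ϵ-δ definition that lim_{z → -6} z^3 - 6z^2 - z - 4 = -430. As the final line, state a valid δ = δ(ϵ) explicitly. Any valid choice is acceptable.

δ = min(1, ϵ/204)

Fix ϵ > 0. We want δ > 0 such that 0 < |z + 6| < δ implies |(z^3 - 6z^2 - z - 4) + 430| < ϵ.
(z^3 - 6z^2 - z - 4) + 430 = z^3 - 6z^2 - z + 426 = (z + 6)(z^2 - 12z + 71).
So |(z^3 - 6z^2 - z - 4) + 430| = |z + 6|·|z^2 - 12z + 71|.
Require δ ≤ 1. Then |z + 6| < 1 gives |z| < 7, and by the triangle inequality |z^2 - 12z + 71| ≤ 7^2 + 12·7 + 71 = 204.
Hence |(z^3 - 6z^2 - z - 4) + 430| ≤ 204|z + 6| < ϵ provided |z + 6| < ϵ/204.
Take δ = min(1, ϵ/204). Then 0 < |z + 6| < δ gives both |z + 6| < 1 and |z + 6| < ϵ/204, so |(z^3 - 6z^2 - z - 4) + 430| < ϵ.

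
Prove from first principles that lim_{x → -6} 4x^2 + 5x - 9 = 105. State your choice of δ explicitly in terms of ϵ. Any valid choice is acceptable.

δ = min(1, ϵ/47)

Let ϵ > 0 be given. We want δ > 0 such that 0 < |x + 6| < δ implies |(4x^2 + 5x - 9) − 105| < ϵ.
(4x^2 + 5x - 9) − 105 = 4x^2 + 5x - 114 = (x + 6)(4x - 19).
So |(4x^2 + 5x - 9) − 105| = |x + 6|·|4x - 19|.
Assume first that |x + 6| < 1, so |x| < 7. Then |4x - 19| ≤ 4·7 + 19 = 47.
Hence |(4x^2 + 5x - 9) − 105| ≤ 47|x + 6| < ϵ provided |x + 6| < ϵ/47.
Take δ = min(1, ϵ/47). Then 0 < |x + 6| < δ gives both |x + 6| < 1 and |x + 6| < ϵ/47, so |(4x^2 + 5x - 9) − 105| < ϵ.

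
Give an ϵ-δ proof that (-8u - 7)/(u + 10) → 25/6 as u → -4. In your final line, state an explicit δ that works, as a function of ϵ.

δ = min(3, (18/73)ϵ)

Let ϵ > 0. We want δ > 0 with 0 < |u + 4| < δ ⇒ |(-8u - 7)/(u + 10) − (25/6)| < ϵ.
Combining over a common denominator, (-8u - 7)/(u + 10) − (25/6) = [(-8u - 7)·6 − 25·(u + 10)] / [6·(u + 10)] = -73(u + 4) / (6(u + 10)).
So |(-8u - 7)/(u + 10) − (25/6)| = 73|u + 4| / (6·|u + 10|).
Restrict δ ≤ 3. Then |u + 4| < 3 gives |u + 10| = |(u + 4) + 6| ≥ 6 − 3 = 3.
Hence |(-8u - 7)/(u + 10) − (25/6)| < 73|u + 4|/(6·3) = (73/18)|u + 4|, which is < ϵ once |u + 4| < (18/73)ϵ.
Take δ = min(3, (18/73)ϵ). Then 0 < |u + 4| < δ forces both bounds, so |(-8u - 7)/(u + 10) − (25/6)| < ϵ.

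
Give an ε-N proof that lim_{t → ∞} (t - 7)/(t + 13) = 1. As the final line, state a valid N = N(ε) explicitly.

Suppose ε > 0. We seek N > 0 such that t > N implies |(t - 7)/(t + 13) − 1| < ε.
(t - 7)/(t + 13) − 1 = ((t - 7) − (t + 13)) / ((t + 13)) = -20/((t + 13)).
For t > 0 we have t + 13 > t, so |(t - 7)/(t + 13) − 1| = 20/((t + 13)) < 20/(t) = 20/t.
Thus |(t - 7)/(t + 13) − 1| < ε whenever t > 20/ε.
Take N = 20/ε. If t > N then |(t - 7)/(t + 13) − 1| < 20/t < ε.

N = 20/ε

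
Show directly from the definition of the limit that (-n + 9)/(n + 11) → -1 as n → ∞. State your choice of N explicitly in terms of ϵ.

Suppose ϵ > 0. For n ≥ 1, |(-n + 9)/(n + 11) + 1| = |20|/((n + 11)) = 20/((n + 11)).
Since n + 11 ≥ n for n ≥ 1, this is ≤ 20/(n) = 20/n.
So |(-n + 9)/(n + 11) + 1| < ϵ whenever n > 20/ϵ.
Take N = 20/ϵ. If n > N then |(-n + 9)/(n + 11) + 1| ≤ 20/n < ϵ.

N = 20/ϵ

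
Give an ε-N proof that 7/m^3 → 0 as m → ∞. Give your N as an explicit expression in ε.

N = (7/ε)^{1/3}

Fix ε > 0. For m ≥ 1, |7/m^3 − 0| = 7/m^3.
7/m^3 < ε ⇔ m^3 > 7/ε ⇔ m > (7/ε)^{1/3}.
Take N = (7/ε)^{1/3}. Then m > N implies 7/m^3 < ε.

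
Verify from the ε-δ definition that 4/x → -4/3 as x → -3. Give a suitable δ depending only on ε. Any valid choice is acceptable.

δ = min(3/2, (9/8)ε)

Suppose ε > 0. We seek δ > 0 such that 0 < |x + 3| < δ implies |4/x + 4/3| < ε.
|4/x + 4/3| = 4·|-3 − x|/(3·|x|) = 4|x + 3|/(3|x|).
Restrict δ ≤ 3/2. Then |x + 3| < 3/2 gives |x| > 3/2, so 3|x| > 9/2.
Then |4/x + 4/3| < 4|x + 3|/(9/2), which is < ε when |x + 3| < (9/8)ε.
Take δ = min(3/2, (9/8)ε). Then 0 < |x + 3| < δ gives both |x + 3| < 3/2 and |x + 3| < (9/8)ε, so |4/x + 4/3| < ε.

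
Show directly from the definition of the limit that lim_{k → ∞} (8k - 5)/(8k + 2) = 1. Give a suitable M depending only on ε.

M = (7/8)/ε

Fix ε > 0. For k ≥ 1, |(8k - 5)/(8k + 2) − 1| = |-56|/(8(8k + 2)) = 56/(8(8k + 2)).
Since 8k + 2 ≥ 8k for k ≥ 1, this is ≤ 56/(8·8k) = (7/8)/k.
So |(8k - 5)/(8k + 2) − 1| < ε whenever k > (7/8)/ε.
Take M = (7/8)/ε. If k > M then |(8k - 5)/(8k + 2) − 1| ≤ (7/8)/k < ε.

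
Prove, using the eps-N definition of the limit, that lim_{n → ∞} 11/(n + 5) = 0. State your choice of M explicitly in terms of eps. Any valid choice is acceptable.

M = 11/eps

Suppose eps > 0. For n ≥ 1, |11/(n + 5) − 0| = 11/(n + 5) ≤ 11/n.
We need 11/n < eps, i.e. n > 11/eps.
Take M = 11/eps. If n > M then |11/(n + 5)| ≤ 11/n < eps.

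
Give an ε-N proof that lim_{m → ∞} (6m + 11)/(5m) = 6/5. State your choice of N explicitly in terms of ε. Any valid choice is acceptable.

Suppose ε > 0. For m ≥ 1, |(6m + 11)/(5m) − (6/5)| = |55|/(5(5m)) = 55/(5(5m)).
Since 5m ≥ 5m for m ≥ 1, this is ≤ 55/(5·5m) = (11/5)/m.
So |(6m + 11)/(5m) − (6/5)| < ε whenever m > (11/5)/ε.
Take N = (11/5)/ε. If m > N then |(6m + 11)/(5m) − (6/5)| ≤ (11/5)/m < ε.

N = (11/5)/ε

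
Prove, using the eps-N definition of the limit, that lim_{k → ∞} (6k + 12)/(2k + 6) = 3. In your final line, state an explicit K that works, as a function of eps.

Let eps > 0 be given. For k ≥ 1, |(6k + 12)/(2k + 6) − 3| = |-12|/(2(2k + 6)) = 12/(2(2k + 6)).
Since 2k + 6 ≥ 2k for k ≥ 1, this is ≤ 12/(2·2k) = 3/k.
So |(6k + 12)/(2k + 6) − 3| < eps whenever k > 3/eps.
Take K = 3/eps. If k > K then |(6k + 12)/(2k + 6) − 3| ≤ 3/k < eps.

K = 3/eps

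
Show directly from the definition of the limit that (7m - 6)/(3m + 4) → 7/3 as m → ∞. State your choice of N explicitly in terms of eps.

N = (46/9)/eps

Let eps > 0 be given. For m ≥ 1, |(7m - 6)/(3m + 4) − (7/3)| = |-46|/(3(3m + 4)) = 46/(3(3m + 4)).
Since 3m + 4 ≥ 3m for m ≥ 1, this is ≤ 46/(3·3m) = (46/9)/m.
So |(7m - 6)/(3m + 4) − (7/3)| < eps whenever m > (46/9)/eps.
Take N = (46/9)/eps. If m > N then |(7m - 6)/(3m + 4) − (7/3)| ≤ (46/9)/m < eps.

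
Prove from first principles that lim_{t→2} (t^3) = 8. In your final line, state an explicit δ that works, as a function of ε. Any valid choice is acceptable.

Let ε > 0 be given. We seek δ > 0 with 0 < |t − 2| < δ ⇒ |t^3 − 8| < ε.
Factor: t^3 − 8 = (t − 2)(t^2 + 2t + 4), so |t^3 − 8| = |t − 2|·|t^2 + 2t + 4|.
Restrict δ ≤ 1. Then |t − 2| < 1 gives |t| < 3, so by the triangle inequality |t^2 + 2t + 4| ≤ 3^2 + 2·3 + 4 = 19.
Hence |t^3 − 8| ≤ 19|t − 2|, which is < ε once |t − 2| < ε/19.
Take δ = min(1, ε/19). If 0 < |t − 2| < δ then both bounds hold and |t^3 − 8| ≤ 19|t − 2| < 19·(ε/19) = ε.

δ = min(1, ε/19)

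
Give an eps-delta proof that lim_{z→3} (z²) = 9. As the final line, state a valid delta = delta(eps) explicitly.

Let eps > 0. We seek delta > 0 with 0 < |z − 3| < delta ⇒ |z² − 9| < eps.
Factor: z² − 9 = (z − 3)(z + 3), so |z² − 9| = |z − 3|·|z + 3|.
Impose delta ≤ 2 so that |z| < 5; then |z + 3| ≤ 8.
Hence |z² − 9| ≤ 8|z − 3|, which is < eps once |z − 3| < eps/8.
Take delta = min(2, eps/8). If 0 < |z − 3| < delta then both bounds hold and |z² − 9| ≤ 8|z − 3| < 8·(eps/8) = eps.

delta = min(2, eps/8)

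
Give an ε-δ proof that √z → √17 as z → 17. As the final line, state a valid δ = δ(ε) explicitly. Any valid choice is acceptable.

δ = min(17, √17·ε)

Suppose ε > 0. We want δ > 0 such that 0 < |z − 17| < δ implies |√z − √17| < ε.
Rationalise: √z − √17 = (z − 17)/(√z + √17), so |√z − √17| = |z − 17|/(√z + √17).
Restrict δ ≤ 17 so that |z − 17| < 17 forces z > 0, and then √z + √17 > √17.
Hence |√z − √17| < |z − 17|/√17, which is < ε once |z − 17| < √17·ε.
Take δ = min(17, √17·ε). If 0 < |z − 17| < δ then z > 0 and |√z − √17| < |z − 17|/√17 < ε.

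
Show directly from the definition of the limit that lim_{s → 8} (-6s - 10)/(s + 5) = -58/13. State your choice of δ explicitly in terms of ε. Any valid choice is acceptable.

Fix ε > 0. We want δ > 0 with 0 < |s − 8| < δ ⇒ |(-6s - 10)/(s + 5) + 58/13| < ε.
Combining over a common denominator, (-6s - 10)/(s + 5) + 58/13 = [(-6s - 10)·13 − (-58)·(s + 5)] / [13·(s + 5)] = -20(s − 8) / (13(s + 5)).
So |(-6s - 10)/(s + 5) + 58/13| = 20|s − 8| / (13·|s + 5|).
Require δ ≤ 13/2, so |s + 5| ≥ |13| − |s − 8| > 13 − 13/2 = 13/2.
Hence |(-6s - 10)/(s + 5) + 58/13| < 20|s − 8|/(13·(13/2)) = (40/169)|s − 8|, which is < ε once |s − 8| < (169/40)ε.
Take δ = min(13/2, (169/40)ε). Then 0 < |s − 8| < δ forces both bounds, so |(-6s - 10)/(s + 5) + 58/13| < ε.

δ = min(13/2, (169/40)ε)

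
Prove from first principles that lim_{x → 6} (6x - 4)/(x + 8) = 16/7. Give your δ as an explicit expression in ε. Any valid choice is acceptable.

δ = min(7, (49/26)ε)

Fix ε > 0. We want δ > 0 with 0 < |x − 6| < δ ⇒ |(6x - 4)/(x + 8) − (16/7)| < ε.
Combining over a common denominator, (6x - 4)/(x + 8) − (16/7) = [(6x - 4)·14 − 32·(x + 8)] / [14·(x + 8)] = 52(x − 6) / (14(x + 8)).
So |(6x - 4)/(x + 8) − (16/7)| = 52|x − 6| / (14·|x + 8|).
Require δ ≤ 7, so |x + 8| ≥ |14| − |x − 6| > 14 − 7 = 7.
Hence |(6x - 4)/(x + 8) − (16/7)| < 52|x − 6|/(14·7) = (26/49)|x − 6|, which is < ε once |x − 6| < (49/26)ε.
Take δ = min(7, (49/26)ε). Then 0 < |x − 6| < δ forces both bounds, so |(6x - 4)/(x + 8) − (16/7)| < ε.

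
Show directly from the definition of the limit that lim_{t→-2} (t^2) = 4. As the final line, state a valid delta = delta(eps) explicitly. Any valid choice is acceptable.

Let eps > 0 be given. We seek delta > 0 with 0 < |t + 2| < delta ⇒ |t^2 − 4| < eps.
Factor: t^2 − 4 = (t + 2)(t - 2), so |t^2 − 4| = |t + 2|·|t - 2|.
Impose delta ≤ 2 so that |t| < 4; then |t - 2| ≤ 6.
Hence |t^2 − 4| ≤ 6|t + 2|, which is < eps once |t + 2| < eps/6.
Take delta = min(2, eps/6). If 0 < |t + 2| < delta then both bounds hold and |t^2 − 4| ≤ 6|t + 2| < 6·(eps/6) = eps.

delta = min(2, eps/6)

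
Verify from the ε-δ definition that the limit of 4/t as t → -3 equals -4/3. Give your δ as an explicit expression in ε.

δ = min(3/2, (9/8)ε)

Let ε > 0 be given. We seek δ > 0 such that 0 < |t + 3| < δ implies |4/t + 4/3| < ε.
|4/t + 4/3| = 4·|-3 − t|/(3·|t|) = 4|t + 3|/(3|t|).
Require δ ≤ 3/2 so that |t| > 3 − 3/2 = 3/2, hence 3|t| > 9/2.
Then |4/t + 4/3| < 4|t + 3|/(9/2), which is < ε when |t + 3| < (9/8)ε.
Take δ = min(3/2, (9/8)ε). Then 0 < |t + 3| < δ gives both |t + 3| < 3/2 and |t + 3| < (9/8)ε, so |4/t + 4/3| < ε.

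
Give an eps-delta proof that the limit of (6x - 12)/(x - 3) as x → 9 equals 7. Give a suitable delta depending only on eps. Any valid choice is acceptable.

Suppose eps > 0. We want delta > 0 with 0 < |x − 9| < delta ⇒ |(6x - 12)/(x - 3) − 7| < eps.
Combining over a common denominator, (6x - 12)/(x - 3) − 7 = [(6x - 12)·6 − 42·(x - 3)] / [6·(x - 3)] = -6(x − 9) / (6(x - 3)).
So |(6x - 12)/(x - 3) − 7| = 6|x − 9| / (6·|x − 3|).
Restrict delta ≤ 3. Then |x − 9| < 3 gives |x − 3| = |(x − 9) + 6| ≥ 6 − 3 = 3.
Hence |(6x - 12)/(x - 3) − 7| < 6|x − 9|/(6·3) = (1/3)|x − 9|, which is < eps once |x − 9| < 3eps.
Take delta = min(3, 3eps). Then 0 < |x − 9| < delta forces both bounds, so |(6x - 12)/(x - 3) − 7| < eps.

delta = min(3, 3eps)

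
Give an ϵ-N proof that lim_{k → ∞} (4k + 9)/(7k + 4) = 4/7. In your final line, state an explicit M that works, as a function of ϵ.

M = (47/49)/ϵ

Suppose ϵ > 0. For k ≥ 1, |(4k + 9)/(7k + 4) − (4/7)| = |47|/(7(7k + 4)) = 47/(7(7k + 4)).
Since 7k + 4 ≥ 7k for k ≥ 1, this is ≤ 47/(7·7k) = (47/49)/k.
So |(4k + 9)/(7k + 4) − (4/7)| < ϵ whenever k > (47/49)/ϵ.
Take M = (47/49)/ϵ. If k > M then |(4k + 9)/(7k + 4) − (4/7)| ≤ (47/49)/k < ϵ.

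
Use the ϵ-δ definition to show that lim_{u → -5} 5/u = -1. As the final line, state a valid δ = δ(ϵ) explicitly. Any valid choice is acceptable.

δ = min(5/2, (5/2)ϵ)

Let ϵ > 0. We seek δ > 0 such that 0 < |u + 5| < δ implies |5/u + 1| < ϵ.
|5/u + 1| = 5·|-5 − u|/(5·|u|) = 5|u + 5|/(5|u|).
Restrict δ ≤ 5/2. Then |u + 5| < 5/2 gives |u| > 5/2, so 5|u| > 25/2.
Then |5/u + 1| < 5|u + 5|/(25/2), which is < ϵ when |u + 5| < (5/2)ϵ.
Take δ = min(5/2, (5/2)ϵ). Then 0 < |u + 5| < δ gives both |u + 5| < 5/2 and |u + 5| < (5/2)ϵ, so |5/u + 1| < ϵ.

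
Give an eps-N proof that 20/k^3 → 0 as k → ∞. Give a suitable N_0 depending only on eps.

Fix eps > 0. For k ≥ 1, |20/k^3 − 0| = 20/k^3.
20/k^3 < eps ⇔ k^3 > 20/eps ⇔ k > (20/eps)^{1/3}.
Take N_0 = (20/eps)^{1/3}. Then k > N_0 implies 20/k^3 < eps.

N_0 = (20/eps)^{1/3}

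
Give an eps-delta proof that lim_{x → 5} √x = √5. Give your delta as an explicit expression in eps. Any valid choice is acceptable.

Fix eps > 0. We want delta > 0 such that 0 < |x − 5| < delta implies |√x − √5| < eps.
Multiplying by the conjugate, |√x − √5| = |x − 5|/(√x + √5).
Restrict delta ≤ 5 so that |x − 5| < 5 forces x > 0, and then √x + √5 > √5.
Hence |√x − √5| < |x − 5|/√5, which is < eps once |x − 5| < √5·eps.
Take delta = min(5, √5·eps). If 0 < |x − 5| < delta then x > 0 and |√x − √5| < |x − 5|/√5 < eps.

delta = min(5, √5·eps)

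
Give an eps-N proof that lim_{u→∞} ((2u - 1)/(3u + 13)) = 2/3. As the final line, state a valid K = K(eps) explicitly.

K = (29/9)/eps

Fix eps > 0. We seek K > 0 such that u > K implies |(2u - 1)/(3u + 13) − (2/3)| < eps.
(2u - 1)/(3u + 13) − (2/3) = (3(2u - 1) − 2(3u + 13)) / (3(3u + 13)) = -29/(3(3u + 13)).
For u > 0 we have 3u + 13 > 3u, so |(2u - 1)/(3u + 13) − (2/3)| = 29/(3(3u + 13)) < 29/(3·3u) = (29/9)/u.
Thus |(2u - 1)/(3u + 13) − (2/3)| < eps whenever u > (29/9)/eps.
Take K = (29/9)/eps. If u > K then |(2u - 1)/(3u + 13) − (2/3)| < (29/9)/u < eps.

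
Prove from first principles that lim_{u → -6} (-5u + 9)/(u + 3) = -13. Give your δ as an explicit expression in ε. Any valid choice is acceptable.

Suppose ε > 0. We want δ > 0 with 0 < |u + 6| < δ ⇒ |(-5u + 9)/(u + 3) + 13| < ε.
Combining over a common denominator, (-5u + 9)/(u + 3) + 13 = [(-5u + 9)·(-3) − 39·(u + 3)] / [(-3)·(u + 3)] = -24(u + 6) / ((-3)(u + 3)).
So |(-5u + 9)/(u + 3) + 13| = 24|u + 6| / (3·|u + 3|).
Restrict δ ≤ 3/2. Then |u + 6| < 3/2 gives |u + 3| = |(u + 6) + (-3)| ≥ 3 − 3/2 = 3/2.
Hence |(-5u + 9)/(u + 3) + 13| < 24|u + 6|/(3·(3/2)) = (16/3)|u + 6|, which is < ε once |u + 6| < (3/16)ε.
Take δ = min(3/2, (3/16)ε). Then 0 < |u + 6| < δ forces both bounds, so |(-5u + 9)/(u + 3) + 13| < ε.

δ = min(3/2, (3/16)ε)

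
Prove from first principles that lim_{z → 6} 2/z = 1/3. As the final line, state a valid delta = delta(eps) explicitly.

delta = min(3, 9eps)

Fix eps > 0. We seek delta > 0 such that 0 < |z − 6| < delta implies |2/z − (1/3)| < eps.
|2/z − (1/3)| = 2·|6 − z|/(6·|z|) = 2|z − 6|/(6|z|).
Require delta ≤ 3 so that |z| > 6 − 3 = 3, hence 6|z| > 18.
Then |2/z − (1/3)| < 2|z − 6|/18, which is < eps when |z − 6| < 9eps.
Take delta = min(3, 9eps). Then 0 < |z − 6| < delta gives both |z − 6| < 3 and |z − 6| < 9eps, so |2/z − (1/3)| < eps.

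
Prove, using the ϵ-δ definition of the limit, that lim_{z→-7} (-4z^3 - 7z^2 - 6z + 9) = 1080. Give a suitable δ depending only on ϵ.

δ = min(1, ϵ/577)

Suppose ϵ > 0. We want δ > 0 such that 0 < |z + 7| < δ implies |(-4z^3 - 7z^2 - 6z + 9) − 1080| < ϵ.
(-4z^3 - 7z^2 - 6z + 9) − 1080 = -4z^3 - 7z^2 - 6z - 1071 = (z + 7)(-4z^2 + 21z - 153).
So |(-4z^3 - 7z^2 - 6z + 9) − 1080| = |z + 7|·|-4z^2 + 21z - 153|.
Assume first that |z + 7| < 1, so |z| < 8. Then |-4z^2 + 21z - 153| ≤ 4·8^2 + 21·8 + 153 = 577.
Hence |(-4z^3 - 7z^2 - 6z + 9) − 1080| ≤ 577|z + 7| < ϵ provided |z + 7| < ϵ/577.
Choosing δ = min(1, ϵ/577) ensures both conditions, hence |(-4z^3 - 7z^2 - 6z + 9) − 1080| < ϵ.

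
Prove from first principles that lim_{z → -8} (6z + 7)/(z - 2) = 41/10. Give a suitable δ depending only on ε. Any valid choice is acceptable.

δ = min(5, (50/19)ε)

Fix ε > 0. We want δ > 0 with 0 < |z + 8| < δ ⇒ |(6z + 7)/(z - 2) − (41/10)| < ε.
Combining over a common denominator, (6z + 7)/(z - 2) − (41/10) = [(6z + 7)·(-10) − (-41)·(z - 2)] / [(-10)·(z - 2)] = -19(z + 8) / ((-10)(z - 2)).
So |(6z + 7)/(z - 2) − (41/10)| = 19|z + 8| / (10·|z − 2|).
Restrict δ ≤ 5. Then |z + 8| < 5 gives |z − 2| = |(z + 8) + (-10)| ≥ 10 − 5 = 5.
Hence |(6z + 7)/(z - 2) − (41/10)| < 19|z + 8|/(10·5) = (19/50)|z + 8|, which is < ε once |z + 8| < (50/19)ε.
Take δ = min(5, (50/19)ε). Then 0 < |z + 8| < δ forces both bounds, so |(6z + 7)/(z - 2) − (41/10)| < ε.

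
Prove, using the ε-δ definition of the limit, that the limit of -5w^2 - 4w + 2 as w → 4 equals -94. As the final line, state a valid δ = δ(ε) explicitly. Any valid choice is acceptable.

Let ε > 0 be given. We want δ > 0 such that 0 < |w − 4| < δ implies |(-5w^2 - 4w + 2) + 94| < ε.
(-5w^2 - 4w + 2) + 94 = -5w^2 - 4w + 96 = (w − 4)(-5w - 24).
So |(-5w^2 - 4w + 2) + 94| = |w − 4|·|-5w - 24|.
Require δ ≤ 2. Then |w − 4| < 2 gives |w| < 6, and by the triangle inequality |-5w - 24| ≤ 5·6 + 24 = 54.
Hence |(-5w^2 - 4w + 2) + 94| ≤ 54|w − 4| < ε provided |w − 4| < ε/54.
Choosing δ = min(2, ε/54) ensures both conditions, hence |(-5w^2 - 4w + 2) + 94| < ε.

δ = min(2, ε/54)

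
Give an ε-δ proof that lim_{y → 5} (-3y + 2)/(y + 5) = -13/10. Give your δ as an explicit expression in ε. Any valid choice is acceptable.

δ = min(5, (50/17)ε)

Let ε > 0 be given. We want δ > 0 with 0 < |y − 5| < δ ⇒ |(-3y + 2)/(y + 5) + 13/10| < ε.
Combining over a common denominator, (-3y + 2)/(y + 5) + 13/10 = [(-3y + 2)·10 − (-13)·(y + 5)] / [10·(y + 5)] = -17(y − 5) / (10(y + 5)).
So |(-3y + 2)/(y + 5) + 13/10| = 17|y − 5| / (10·|y + 5|).
Require δ ≤ 5, so |y + 5| ≥ |10| − |y − 5| > 10 − 5 = 5.
Hence |(-3y + 2)/(y + 5) + 13/10| < 17|y − 5|/(10·5) = (17/50)|y − 5|, which is < ε once |y − 5| < (50/17)ε.
Take δ = min(5, (50/17)ε). Then 0 < |y − 5| < δ forces both bounds, so |(-3y + 2)/(y + 5) + 13/10| < ε.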